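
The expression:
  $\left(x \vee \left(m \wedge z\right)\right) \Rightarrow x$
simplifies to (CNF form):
$x \vee \neg m \vee \neg z$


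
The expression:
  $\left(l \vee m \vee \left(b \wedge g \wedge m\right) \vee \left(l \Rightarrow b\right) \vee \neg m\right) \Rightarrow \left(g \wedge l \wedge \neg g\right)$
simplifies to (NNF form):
$\text{False}$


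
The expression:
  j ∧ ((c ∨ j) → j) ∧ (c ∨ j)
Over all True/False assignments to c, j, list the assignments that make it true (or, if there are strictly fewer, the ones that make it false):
is true only for:
  c=False, j=True;
  c=True, j=True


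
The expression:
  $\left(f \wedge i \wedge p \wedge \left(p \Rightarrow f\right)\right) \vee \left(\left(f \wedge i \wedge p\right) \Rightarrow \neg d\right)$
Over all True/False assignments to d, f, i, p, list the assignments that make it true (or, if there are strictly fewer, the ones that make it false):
is always true.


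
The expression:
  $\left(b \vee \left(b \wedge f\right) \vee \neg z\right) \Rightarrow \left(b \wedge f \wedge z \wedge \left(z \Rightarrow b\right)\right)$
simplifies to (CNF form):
$z \wedge \left(f \vee \neg b\right)$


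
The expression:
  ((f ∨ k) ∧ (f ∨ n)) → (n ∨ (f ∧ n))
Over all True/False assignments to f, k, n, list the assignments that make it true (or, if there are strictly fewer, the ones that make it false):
is false only for:
  f=True, k=False, n=False;
  f=True, k=True, n=False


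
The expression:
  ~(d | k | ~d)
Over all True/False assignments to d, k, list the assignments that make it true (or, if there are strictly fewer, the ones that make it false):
is never true.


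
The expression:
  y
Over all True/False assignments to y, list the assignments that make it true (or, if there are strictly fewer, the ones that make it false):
is true only for:
  y=True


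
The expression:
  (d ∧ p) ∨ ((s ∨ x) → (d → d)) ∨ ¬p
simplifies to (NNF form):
True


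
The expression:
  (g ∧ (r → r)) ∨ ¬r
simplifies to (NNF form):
g ∨ ¬r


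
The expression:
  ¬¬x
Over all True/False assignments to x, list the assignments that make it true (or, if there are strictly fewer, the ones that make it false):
is true only for:
  x=True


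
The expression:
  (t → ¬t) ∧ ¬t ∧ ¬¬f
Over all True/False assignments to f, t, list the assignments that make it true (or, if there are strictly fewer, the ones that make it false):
is true only for:
  f=True, t=False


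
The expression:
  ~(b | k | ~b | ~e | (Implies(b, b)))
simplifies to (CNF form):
False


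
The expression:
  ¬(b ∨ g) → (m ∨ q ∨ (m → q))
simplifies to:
True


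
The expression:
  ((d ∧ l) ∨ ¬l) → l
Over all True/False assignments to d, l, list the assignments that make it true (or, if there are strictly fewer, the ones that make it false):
is true only for:
  d=False, l=True;
  d=True, l=True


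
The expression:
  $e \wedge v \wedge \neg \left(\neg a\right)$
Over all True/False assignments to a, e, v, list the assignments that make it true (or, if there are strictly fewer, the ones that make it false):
is true only for:
  a=True, e=True, v=True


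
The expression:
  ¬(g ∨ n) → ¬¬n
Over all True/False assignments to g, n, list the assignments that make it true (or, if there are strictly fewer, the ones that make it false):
is false only for:
  g=False, n=False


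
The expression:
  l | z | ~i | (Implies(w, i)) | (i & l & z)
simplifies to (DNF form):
True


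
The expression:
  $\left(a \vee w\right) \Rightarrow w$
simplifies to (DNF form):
$w \vee \neg a$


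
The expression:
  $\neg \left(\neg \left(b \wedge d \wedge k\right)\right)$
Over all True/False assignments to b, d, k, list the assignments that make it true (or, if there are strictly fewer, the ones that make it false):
is true only for:
  b=True, d=True, k=True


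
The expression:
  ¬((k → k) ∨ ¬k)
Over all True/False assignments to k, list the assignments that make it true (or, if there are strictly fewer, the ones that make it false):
is never true.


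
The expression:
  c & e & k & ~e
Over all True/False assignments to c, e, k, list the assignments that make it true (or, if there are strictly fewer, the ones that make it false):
is never true.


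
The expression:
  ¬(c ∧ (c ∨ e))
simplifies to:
¬c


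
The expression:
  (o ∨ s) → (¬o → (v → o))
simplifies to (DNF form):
o ∨ ¬s ∨ ¬v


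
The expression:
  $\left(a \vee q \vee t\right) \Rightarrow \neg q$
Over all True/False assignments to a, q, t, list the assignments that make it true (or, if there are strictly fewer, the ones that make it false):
is true only for:
  a=False, q=False, t=False;
  a=False, q=False, t=True;
  a=True, q=False, t=False;
  a=True, q=False, t=True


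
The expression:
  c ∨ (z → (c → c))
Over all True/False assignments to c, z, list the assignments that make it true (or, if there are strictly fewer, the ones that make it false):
is always true.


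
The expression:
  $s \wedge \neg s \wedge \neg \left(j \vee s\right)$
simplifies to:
$\text{False}$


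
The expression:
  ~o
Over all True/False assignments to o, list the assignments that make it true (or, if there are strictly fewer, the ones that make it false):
is true only for:
  o=False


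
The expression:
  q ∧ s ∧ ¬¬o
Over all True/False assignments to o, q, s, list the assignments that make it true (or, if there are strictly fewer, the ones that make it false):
is true only for:
  o=True, q=True, s=True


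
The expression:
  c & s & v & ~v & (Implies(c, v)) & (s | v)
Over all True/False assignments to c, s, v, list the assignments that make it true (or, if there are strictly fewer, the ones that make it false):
is never true.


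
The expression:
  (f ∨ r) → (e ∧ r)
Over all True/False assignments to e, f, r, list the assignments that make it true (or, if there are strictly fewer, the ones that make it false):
is true only for:
  e=False, f=False, r=False;
  e=True, f=False, r=False;
  e=True, f=False, r=True;
  e=True, f=True, r=True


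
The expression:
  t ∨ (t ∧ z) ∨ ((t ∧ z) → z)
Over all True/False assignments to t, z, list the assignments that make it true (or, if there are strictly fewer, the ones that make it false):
is always true.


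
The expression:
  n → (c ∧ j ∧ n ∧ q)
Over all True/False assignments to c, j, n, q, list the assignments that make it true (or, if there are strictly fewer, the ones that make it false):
is false only for:
  c=False, j=False, n=True, q=False;
  c=False, j=False, n=True, q=True;
  c=False, j=True, n=True, q=False;
  c=False, j=True, n=True, q=True;
  c=True, j=False, n=True, q=False;
  c=True, j=False, n=True, q=True;
  c=True, j=True, n=True, q=False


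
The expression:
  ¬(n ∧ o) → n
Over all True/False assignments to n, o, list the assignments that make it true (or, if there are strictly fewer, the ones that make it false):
is true only for:
  n=True, o=False;
  n=True, o=True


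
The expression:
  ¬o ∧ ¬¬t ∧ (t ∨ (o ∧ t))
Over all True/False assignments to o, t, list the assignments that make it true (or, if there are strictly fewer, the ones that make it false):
is true only for:
  o=False, t=True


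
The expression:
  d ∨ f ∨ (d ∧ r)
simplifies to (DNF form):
d ∨ f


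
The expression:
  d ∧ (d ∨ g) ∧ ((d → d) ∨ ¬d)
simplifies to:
d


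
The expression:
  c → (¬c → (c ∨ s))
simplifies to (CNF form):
True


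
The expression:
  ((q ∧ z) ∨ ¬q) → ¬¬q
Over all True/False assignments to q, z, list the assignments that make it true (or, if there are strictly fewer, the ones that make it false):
is true only for:
  q=True, z=False;
  q=True, z=True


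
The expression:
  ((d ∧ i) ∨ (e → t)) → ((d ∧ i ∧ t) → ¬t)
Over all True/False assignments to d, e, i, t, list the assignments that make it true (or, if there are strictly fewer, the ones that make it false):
is false only for:
  d=True, e=False, i=True, t=True;
  d=True, e=True, i=True, t=True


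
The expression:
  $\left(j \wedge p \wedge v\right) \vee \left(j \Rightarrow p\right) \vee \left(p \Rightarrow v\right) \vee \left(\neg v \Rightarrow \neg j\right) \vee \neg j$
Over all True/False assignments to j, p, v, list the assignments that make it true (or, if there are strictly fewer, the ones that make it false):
is always true.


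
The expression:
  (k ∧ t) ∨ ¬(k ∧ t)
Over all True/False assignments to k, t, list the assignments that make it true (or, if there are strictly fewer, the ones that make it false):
is always true.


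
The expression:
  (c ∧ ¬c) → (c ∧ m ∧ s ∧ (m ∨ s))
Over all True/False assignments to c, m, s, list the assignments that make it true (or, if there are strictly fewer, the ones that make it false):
is always true.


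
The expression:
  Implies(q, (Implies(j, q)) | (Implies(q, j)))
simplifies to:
True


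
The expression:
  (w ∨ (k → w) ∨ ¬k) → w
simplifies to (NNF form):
k ∨ w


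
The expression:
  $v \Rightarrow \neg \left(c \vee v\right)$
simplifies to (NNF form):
$\neg v$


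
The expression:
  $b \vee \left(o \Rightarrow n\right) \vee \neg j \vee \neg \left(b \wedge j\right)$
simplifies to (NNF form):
$\text{True}$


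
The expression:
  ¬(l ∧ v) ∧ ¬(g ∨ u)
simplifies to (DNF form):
(¬g ∧ ¬l ∧ ¬u) ∨ (¬g ∧ ¬u ∧ ¬v)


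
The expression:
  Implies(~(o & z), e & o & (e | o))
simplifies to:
o & (e | z)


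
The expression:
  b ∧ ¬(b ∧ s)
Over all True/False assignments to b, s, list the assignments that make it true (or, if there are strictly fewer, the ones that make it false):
is true only for:
  b=True, s=False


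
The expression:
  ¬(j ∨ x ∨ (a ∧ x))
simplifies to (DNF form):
¬j ∧ ¬x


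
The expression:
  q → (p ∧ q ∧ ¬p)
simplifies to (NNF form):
¬q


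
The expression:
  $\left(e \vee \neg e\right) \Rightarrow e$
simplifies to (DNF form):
$e$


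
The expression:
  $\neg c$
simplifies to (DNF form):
$\neg c$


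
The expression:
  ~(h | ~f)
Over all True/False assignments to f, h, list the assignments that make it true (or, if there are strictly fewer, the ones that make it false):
is true only for:
  f=True, h=False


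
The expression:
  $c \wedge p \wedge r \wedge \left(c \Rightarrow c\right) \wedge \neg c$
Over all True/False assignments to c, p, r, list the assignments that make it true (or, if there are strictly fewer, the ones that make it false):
is never true.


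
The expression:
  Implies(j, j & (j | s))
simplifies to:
True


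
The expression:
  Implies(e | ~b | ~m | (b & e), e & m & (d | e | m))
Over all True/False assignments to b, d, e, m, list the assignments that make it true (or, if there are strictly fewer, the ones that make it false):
is true only for:
  b=False, d=False, e=True, m=True;
  b=False, d=True, e=True, m=True;
  b=True, d=False, e=False, m=True;
  b=True, d=False, e=True, m=True;
  b=True, d=True, e=False, m=True;
  b=True, d=True, e=True, m=True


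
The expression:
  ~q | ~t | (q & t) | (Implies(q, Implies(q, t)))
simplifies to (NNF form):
True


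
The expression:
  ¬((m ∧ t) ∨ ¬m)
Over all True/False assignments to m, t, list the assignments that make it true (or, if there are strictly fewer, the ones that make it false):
is true only for:
  m=True, t=False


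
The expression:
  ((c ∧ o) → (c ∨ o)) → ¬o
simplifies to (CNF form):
¬o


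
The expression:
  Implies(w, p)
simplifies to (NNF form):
p | ~w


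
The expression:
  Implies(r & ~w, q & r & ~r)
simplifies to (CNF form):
w | ~r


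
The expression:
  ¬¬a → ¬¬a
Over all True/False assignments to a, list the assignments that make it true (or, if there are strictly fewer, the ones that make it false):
is always true.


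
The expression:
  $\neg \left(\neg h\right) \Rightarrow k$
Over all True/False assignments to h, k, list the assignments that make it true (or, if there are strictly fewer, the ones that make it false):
is false only for:
  h=True, k=False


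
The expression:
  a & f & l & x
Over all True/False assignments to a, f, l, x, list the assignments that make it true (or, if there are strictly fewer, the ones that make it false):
is true only for:
  a=True, f=True, l=True, x=True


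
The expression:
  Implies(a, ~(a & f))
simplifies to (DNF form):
~a | ~f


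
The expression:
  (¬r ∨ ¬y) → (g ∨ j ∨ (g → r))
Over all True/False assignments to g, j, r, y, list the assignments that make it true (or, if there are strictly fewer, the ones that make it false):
is always true.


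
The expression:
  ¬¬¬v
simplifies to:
¬v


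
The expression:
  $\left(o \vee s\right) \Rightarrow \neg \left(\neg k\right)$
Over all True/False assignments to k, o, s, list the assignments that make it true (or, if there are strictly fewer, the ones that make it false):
is false only for:
  k=False, o=False, s=True;
  k=False, o=True, s=False;
  k=False, o=True, s=True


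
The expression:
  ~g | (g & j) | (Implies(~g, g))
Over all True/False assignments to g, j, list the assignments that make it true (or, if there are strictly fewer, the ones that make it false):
is always true.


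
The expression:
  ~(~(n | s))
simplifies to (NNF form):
n | s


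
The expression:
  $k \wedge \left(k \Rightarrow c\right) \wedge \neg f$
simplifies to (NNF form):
$c \wedge k \wedge \neg f$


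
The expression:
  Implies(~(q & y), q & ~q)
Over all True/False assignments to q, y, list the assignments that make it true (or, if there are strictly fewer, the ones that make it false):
is true only for:
  q=True, y=True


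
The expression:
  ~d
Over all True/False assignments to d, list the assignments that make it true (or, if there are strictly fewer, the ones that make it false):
is true only for:
  d=False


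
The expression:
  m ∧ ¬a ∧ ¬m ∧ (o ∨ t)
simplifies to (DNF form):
False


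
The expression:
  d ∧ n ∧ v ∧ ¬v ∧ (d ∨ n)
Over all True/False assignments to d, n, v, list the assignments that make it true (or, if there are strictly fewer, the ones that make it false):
is never true.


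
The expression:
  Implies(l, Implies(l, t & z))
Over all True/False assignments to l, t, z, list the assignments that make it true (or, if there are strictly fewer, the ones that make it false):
is false only for:
  l=True, t=False, z=False;
  l=True, t=False, z=True;
  l=True, t=True, z=False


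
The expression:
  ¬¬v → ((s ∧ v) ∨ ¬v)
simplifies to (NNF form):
s ∨ ¬v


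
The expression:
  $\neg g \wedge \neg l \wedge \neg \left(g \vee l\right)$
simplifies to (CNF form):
$\neg g \wedge \neg l$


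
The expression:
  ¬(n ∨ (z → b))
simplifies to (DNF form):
z ∧ ¬b ∧ ¬n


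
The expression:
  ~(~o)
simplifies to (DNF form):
o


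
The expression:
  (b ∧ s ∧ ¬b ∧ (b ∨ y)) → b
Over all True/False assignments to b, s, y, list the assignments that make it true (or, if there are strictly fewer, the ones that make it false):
is always true.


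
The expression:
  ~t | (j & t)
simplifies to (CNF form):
j | ~t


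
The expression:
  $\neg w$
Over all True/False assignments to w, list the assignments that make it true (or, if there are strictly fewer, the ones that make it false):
is true only for:
  w=False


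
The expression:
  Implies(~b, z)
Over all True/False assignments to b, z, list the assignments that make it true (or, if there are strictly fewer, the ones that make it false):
is false only for:
  b=False, z=False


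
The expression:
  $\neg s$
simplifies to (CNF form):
$\neg s$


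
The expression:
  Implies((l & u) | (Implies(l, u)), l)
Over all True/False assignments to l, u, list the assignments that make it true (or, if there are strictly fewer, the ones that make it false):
is true only for:
  l=True, u=False;
  l=True, u=True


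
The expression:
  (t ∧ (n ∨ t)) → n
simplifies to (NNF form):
n ∨ ¬t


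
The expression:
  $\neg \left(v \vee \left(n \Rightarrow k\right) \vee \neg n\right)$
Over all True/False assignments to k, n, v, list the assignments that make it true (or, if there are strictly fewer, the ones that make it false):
is true only for:
  k=False, n=True, v=False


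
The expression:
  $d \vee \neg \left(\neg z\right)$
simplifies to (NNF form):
$d \vee z$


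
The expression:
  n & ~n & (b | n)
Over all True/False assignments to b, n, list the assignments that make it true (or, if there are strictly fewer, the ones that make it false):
is never true.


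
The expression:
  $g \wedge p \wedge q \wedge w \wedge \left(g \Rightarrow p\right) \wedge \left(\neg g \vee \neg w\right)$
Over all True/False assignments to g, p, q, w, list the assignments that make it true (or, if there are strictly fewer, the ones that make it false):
is never true.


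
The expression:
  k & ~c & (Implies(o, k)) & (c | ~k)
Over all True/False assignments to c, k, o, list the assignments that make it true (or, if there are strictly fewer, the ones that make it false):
is never true.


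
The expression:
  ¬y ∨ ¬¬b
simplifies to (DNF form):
b ∨ ¬y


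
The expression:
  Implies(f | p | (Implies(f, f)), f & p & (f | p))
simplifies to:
f & p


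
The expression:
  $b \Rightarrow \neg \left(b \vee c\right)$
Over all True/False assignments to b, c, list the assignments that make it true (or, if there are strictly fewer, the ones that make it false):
is true only for:
  b=False, c=False;
  b=False, c=True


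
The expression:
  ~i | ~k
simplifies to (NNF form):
~i | ~k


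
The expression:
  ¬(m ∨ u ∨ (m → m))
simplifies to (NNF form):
False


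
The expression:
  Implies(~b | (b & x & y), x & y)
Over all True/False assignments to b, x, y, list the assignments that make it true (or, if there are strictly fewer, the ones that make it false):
is false only for:
  b=False, x=False, y=False;
  b=False, x=False, y=True;
  b=False, x=True, y=False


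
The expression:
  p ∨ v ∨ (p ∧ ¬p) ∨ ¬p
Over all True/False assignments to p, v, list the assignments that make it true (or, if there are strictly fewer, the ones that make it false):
is always true.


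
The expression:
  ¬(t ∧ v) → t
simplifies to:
t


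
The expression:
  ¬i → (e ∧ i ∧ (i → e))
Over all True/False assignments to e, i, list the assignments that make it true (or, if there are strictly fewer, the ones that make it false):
is true only for:
  e=False, i=True;
  e=True, i=True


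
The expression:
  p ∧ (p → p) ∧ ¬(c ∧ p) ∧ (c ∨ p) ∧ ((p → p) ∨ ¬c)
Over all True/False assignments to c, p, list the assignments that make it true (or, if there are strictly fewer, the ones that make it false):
is true only for:
  c=False, p=True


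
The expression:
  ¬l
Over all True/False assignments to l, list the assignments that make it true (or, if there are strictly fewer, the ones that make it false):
is true only for:
  l=False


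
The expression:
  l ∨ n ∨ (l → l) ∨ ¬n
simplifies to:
True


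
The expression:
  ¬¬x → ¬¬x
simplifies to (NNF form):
True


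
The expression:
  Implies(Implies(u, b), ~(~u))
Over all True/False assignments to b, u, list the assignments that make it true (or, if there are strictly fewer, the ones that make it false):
is true only for:
  b=False, u=True;
  b=True, u=True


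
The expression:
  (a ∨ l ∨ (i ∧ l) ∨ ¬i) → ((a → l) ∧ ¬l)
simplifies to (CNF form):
¬a ∧ ¬l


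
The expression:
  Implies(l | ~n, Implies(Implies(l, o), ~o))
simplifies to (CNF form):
(n | ~o) & (~l | ~o)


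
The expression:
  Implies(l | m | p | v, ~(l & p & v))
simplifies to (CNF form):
~l | ~p | ~v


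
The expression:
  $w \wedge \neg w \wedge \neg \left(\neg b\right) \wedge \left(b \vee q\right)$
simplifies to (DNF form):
$\text{False}$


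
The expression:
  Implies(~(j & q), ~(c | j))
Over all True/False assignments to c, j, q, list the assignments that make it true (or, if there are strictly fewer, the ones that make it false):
is true only for:
  c=False, j=False, q=False;
  c=False, j=False, q=True;
  c=False, j=True, q=True;
  c=True, j=True, q=True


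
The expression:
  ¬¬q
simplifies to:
q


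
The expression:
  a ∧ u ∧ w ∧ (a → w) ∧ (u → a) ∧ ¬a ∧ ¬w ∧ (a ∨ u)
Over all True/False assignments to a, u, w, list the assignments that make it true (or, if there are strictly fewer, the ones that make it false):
is never true.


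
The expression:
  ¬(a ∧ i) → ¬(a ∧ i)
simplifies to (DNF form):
True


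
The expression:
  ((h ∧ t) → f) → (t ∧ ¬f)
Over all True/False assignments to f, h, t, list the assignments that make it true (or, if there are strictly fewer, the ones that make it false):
is true only for:
  f=False, h=False, t=True;
  f=False, h=True, t=True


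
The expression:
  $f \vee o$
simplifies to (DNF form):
$f \vee o$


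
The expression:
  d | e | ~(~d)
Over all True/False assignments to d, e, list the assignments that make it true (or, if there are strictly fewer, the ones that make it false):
is false only for:
  d=False, e=False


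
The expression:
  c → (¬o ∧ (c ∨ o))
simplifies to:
¬c ∨ ¬o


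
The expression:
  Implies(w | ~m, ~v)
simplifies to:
~v | (m & ~w)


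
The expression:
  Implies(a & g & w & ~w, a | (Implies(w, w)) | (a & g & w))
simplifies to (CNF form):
True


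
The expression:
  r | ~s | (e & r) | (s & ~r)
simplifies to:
True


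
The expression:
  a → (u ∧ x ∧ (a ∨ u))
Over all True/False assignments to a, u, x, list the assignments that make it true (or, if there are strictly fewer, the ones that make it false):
is false only for:
  a=True, u=False, x=False;
  a=True, u=False, x=True;
  a=True, u=True, x=False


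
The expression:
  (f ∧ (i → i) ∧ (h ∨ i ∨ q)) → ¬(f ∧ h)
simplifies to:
¬f ∨ ¬h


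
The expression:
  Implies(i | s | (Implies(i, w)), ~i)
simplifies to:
~i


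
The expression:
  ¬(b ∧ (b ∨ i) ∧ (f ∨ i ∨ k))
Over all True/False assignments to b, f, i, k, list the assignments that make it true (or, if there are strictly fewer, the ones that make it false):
is false only for:
  b=True, f=False, i=False, k=True;
  b=True, f=False, i=True, k=False;
  b=True, f=False, i=True, k=True;
  b=True, f=True, i=False, k=False;
  b=True, f=True, i=False, k=True;
  b=True, f=True, i=True, k=False;
  b=True, f=True, i=True, k=True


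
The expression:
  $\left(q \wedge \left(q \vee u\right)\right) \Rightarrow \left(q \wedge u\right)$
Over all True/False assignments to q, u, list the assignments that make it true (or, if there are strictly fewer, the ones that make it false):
is false only for:
  q=True, u=False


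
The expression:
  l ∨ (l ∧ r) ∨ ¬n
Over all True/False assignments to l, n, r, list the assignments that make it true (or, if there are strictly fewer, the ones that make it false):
is false only for:
  l=False, n=True, r=False;
  l=False, n=True, r=True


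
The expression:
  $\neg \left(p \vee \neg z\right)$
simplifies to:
$z \wedge \neg p$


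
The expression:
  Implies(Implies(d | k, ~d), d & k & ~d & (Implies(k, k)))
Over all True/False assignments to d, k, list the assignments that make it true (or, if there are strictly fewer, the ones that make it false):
is true only for:
  d=True, k=False;
  d=True, k=True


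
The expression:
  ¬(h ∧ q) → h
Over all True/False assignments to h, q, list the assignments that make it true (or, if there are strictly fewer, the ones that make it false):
is true only for:
  h=True, q=False;
  h=True, q=True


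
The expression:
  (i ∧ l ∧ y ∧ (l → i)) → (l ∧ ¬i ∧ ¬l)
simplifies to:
¬i ∨ ¬l ∨ ¬y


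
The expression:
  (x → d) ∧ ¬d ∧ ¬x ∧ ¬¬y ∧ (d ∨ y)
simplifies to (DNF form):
y ∧ ¬d ∧ ¬x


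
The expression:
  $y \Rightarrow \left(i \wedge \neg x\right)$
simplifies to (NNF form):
$\left(i \wedge \neg x\right) \vee \neg y$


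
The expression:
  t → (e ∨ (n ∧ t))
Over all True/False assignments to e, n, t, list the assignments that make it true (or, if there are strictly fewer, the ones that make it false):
is false only for:
  e=False, n=False, t=True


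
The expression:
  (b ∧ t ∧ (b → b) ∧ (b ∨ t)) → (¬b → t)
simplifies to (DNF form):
True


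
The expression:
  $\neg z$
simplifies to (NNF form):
$\neg z$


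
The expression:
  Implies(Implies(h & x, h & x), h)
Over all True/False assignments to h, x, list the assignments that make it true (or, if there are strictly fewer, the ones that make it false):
is true only for:
  h=True, x=False;
  h=True, x=True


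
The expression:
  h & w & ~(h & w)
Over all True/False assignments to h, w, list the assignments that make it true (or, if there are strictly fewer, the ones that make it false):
is never true.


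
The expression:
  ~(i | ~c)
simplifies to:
c & ~i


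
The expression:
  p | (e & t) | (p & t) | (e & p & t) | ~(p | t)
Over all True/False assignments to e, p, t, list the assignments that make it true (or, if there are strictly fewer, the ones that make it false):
is false only for:
  e=False, p=False, t=True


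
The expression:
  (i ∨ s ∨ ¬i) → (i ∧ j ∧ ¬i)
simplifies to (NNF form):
False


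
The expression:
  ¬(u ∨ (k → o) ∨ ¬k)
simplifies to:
k ∧ ¬o ∧ ¬u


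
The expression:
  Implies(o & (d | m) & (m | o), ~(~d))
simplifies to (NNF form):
d | ~m | ~o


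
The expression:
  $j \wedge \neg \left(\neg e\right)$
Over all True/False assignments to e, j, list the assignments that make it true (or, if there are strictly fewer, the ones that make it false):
is true only for:
  e=True, j=True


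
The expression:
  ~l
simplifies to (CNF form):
~l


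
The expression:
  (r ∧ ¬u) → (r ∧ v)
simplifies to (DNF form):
u ∨ v ∨ ¬r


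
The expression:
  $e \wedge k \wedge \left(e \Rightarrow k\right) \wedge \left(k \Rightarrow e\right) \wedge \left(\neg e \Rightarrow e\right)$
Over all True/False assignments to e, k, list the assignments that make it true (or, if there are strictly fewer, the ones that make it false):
is true only for:
  e=True, k=True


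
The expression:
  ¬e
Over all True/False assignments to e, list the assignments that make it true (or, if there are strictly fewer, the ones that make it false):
is true only for:
  e=False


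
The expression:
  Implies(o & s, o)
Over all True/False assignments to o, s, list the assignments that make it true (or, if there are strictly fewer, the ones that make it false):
is always true.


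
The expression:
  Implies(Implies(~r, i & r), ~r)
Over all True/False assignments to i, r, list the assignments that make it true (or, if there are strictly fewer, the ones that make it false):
is true only for:
  i=False, r=False;
  i=True, r=False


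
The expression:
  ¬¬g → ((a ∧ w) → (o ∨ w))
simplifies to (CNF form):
True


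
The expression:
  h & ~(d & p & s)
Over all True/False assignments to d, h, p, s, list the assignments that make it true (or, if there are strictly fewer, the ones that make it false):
is true only for:
  d=False, h=True, p=False, s=False;
  d=False, h=True, p=False, s=True;
  d=False, h=True, p=True, s=False;
  d=False, h=True, p=True, s=True;
  d=True, h=True, p=False, s=False;
  d=True, h=True, p=False, s=True;
  d=True, h=True, p=True, s=False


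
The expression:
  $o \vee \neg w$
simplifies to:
$o \vee \neg w$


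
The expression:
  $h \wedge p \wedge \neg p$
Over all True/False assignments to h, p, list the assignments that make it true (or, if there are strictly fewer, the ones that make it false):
is never true.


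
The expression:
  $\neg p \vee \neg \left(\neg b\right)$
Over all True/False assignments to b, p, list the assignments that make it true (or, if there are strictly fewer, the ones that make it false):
is false only for:
  b=False, p=True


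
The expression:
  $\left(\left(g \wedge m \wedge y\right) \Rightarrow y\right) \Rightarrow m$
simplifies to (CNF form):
$m$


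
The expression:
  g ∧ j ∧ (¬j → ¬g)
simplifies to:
g ∧ j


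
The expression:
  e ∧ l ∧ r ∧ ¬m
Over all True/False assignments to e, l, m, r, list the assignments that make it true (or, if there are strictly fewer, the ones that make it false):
is true only for:
  e=True, l=True, m=False, r=True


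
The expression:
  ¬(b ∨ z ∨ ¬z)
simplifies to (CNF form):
False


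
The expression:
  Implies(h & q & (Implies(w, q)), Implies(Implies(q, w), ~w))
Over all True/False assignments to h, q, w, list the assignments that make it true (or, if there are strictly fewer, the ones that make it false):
is false only for:
  h=True, q=True, w=True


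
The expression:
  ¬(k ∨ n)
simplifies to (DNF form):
¬k ∧ ¬n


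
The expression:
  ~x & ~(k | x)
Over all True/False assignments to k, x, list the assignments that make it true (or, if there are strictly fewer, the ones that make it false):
is true only for:
  k=False, x=False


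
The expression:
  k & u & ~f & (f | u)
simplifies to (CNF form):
k & u & ~f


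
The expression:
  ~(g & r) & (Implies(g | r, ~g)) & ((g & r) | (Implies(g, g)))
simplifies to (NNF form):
~g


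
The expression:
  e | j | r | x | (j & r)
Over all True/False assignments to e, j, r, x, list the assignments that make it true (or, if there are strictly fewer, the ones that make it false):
is false only for:
  e=False, j=False, r=False, x=False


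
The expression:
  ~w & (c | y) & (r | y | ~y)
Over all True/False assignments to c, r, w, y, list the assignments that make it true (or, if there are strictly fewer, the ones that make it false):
is true only for:
  c=False, r=False, w=False, y=True;
  c=False, r=True, w=False, y=True;
  c=True, r=False, w=False, y=False;
  c=True, r=False, w=False, y=True;
  c=True, r=True, w=False, y=False;
  c=True, r=True, w=False, y=True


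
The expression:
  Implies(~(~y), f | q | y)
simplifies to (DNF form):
True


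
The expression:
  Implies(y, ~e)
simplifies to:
~e | ~y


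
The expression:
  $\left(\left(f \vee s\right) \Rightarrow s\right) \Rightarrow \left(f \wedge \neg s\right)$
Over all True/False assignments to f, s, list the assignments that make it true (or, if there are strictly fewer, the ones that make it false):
is true only for:
  f=True, s=False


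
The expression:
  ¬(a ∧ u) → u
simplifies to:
u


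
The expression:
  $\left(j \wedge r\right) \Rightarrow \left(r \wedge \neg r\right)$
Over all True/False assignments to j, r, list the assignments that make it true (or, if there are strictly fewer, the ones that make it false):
is false only for:
  j=True, r=True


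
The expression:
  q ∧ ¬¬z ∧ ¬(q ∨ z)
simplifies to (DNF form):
False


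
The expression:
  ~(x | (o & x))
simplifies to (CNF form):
~x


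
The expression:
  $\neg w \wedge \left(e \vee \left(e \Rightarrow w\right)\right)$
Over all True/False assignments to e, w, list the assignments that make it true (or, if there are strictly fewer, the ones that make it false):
is true only for:
  e=False, w=False;
  e=True, w=False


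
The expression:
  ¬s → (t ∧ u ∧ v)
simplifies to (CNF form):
(s ∨ t) ∧ (s ∨ u) ∧ (s ∨ v)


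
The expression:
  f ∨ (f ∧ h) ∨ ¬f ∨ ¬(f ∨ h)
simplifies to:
True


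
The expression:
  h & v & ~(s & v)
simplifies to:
h & v & ~s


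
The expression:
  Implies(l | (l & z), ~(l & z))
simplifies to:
~l | ~z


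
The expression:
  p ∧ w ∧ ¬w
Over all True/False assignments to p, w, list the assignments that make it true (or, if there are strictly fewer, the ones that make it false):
is never true.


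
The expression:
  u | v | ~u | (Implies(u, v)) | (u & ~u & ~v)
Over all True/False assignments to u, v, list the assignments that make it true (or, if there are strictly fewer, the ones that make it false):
is always true.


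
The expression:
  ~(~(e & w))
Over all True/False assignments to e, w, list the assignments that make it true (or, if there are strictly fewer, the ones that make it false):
is true only for:
  e=True, w=True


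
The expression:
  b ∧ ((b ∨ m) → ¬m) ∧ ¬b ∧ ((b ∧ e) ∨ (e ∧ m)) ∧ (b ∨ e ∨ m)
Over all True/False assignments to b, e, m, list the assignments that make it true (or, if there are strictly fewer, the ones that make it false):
is never true.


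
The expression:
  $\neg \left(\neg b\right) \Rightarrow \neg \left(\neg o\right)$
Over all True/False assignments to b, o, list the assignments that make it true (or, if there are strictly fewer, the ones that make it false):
is false only for:
  b=True, o=False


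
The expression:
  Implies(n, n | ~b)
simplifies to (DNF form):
True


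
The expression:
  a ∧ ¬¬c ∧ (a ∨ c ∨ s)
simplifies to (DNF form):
a ∧ c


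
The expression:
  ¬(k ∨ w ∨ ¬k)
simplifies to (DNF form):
False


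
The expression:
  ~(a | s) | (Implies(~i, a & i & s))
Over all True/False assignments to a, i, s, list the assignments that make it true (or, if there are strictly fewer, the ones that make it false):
is false only for:
  a=False, i=False, s=True;
  a=True, i=False, s=False;
  a=True, i=False, s=True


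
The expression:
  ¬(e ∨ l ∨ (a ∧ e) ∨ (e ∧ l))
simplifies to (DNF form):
¬e ∧ ¬l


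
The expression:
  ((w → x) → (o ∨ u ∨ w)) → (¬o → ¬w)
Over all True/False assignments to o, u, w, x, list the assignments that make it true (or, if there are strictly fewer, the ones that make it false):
is false only for:
  o=False, u=False, w=True, x=False;
  o=False, u=False, w=True, x=True;
  o=False, u=True, w=True, x=False;
  o=False, u=True, w=True, x=True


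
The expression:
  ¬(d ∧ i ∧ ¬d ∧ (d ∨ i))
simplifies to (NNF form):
True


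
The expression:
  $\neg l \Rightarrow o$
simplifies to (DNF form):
$l \vee o$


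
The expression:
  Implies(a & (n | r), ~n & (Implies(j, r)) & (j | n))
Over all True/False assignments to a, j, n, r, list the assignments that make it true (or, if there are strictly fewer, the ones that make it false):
is false only for:
  a=True, j=False, n=False, r=True;
  a=True, j=False, n=True, r=False;
  a=True, j=False, n=True, r=True;
  a=True, j=True, n=True, r=False;
  a=True, j=True, n=True, r=True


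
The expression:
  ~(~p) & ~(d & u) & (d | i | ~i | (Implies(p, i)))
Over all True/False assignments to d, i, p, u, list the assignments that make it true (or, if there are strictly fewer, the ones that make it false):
is true only for:
  d=False, i=False, p=True, u=False;
  d=False, i=False, p=True, u=True;
  d=False, i=True, p=True, u=False;
  d=False, i=True, p=True, u=True;
  d=True, i=False, p=True, u=False;
  d=True, i=True, p=True, u=False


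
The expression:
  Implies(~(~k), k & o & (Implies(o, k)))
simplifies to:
o | ~k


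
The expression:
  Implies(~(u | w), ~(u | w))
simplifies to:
True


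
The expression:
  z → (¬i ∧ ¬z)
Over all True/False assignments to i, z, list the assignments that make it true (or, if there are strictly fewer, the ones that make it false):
is true only for:
  i=False, z=False;
  i=True, z=False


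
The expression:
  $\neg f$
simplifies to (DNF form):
$\neg f$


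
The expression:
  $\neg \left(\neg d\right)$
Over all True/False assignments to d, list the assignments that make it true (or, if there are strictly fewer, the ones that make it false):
is true only for:
  d=True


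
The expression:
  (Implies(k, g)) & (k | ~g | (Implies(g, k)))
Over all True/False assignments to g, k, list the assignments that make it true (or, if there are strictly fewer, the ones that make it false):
is true only for:
  g=False, k=False;
  g=True, k=True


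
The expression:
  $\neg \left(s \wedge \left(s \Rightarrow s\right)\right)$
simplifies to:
$\neg s$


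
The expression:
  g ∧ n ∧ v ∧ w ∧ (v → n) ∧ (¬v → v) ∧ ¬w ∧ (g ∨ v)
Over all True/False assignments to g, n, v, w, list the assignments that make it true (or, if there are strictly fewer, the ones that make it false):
is never true.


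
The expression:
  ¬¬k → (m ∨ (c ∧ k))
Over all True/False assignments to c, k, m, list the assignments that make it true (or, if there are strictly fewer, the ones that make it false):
is false only for:
  c=False, k=True, m=False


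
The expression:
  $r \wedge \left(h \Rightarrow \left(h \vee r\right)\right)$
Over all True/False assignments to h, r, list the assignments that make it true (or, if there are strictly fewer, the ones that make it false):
is true only for:
  h=False, r=True;
  h=True, r=True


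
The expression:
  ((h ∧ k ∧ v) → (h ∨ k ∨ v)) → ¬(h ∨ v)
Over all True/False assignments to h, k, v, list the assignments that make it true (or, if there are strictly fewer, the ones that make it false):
is true only for:
  h=False, k=False, v=False;
  h=False, k=True, v=False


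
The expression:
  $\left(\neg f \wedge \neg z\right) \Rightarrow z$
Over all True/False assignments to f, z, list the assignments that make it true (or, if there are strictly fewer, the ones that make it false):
is false only for:
  f=False, z=False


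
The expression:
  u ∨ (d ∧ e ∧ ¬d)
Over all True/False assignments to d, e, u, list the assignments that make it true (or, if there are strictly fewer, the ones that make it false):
is true only for:
  d=False, e=False, u=True;
  d=False, e=True, u=True;
  d=True, e=False, u=True;
  d=True, e=True, u=True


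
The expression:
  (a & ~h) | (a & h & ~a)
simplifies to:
a & ~h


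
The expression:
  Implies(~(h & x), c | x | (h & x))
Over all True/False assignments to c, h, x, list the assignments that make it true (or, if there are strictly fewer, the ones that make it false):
is false only for:
  c=False, h=False, x=False;
  c=False, h=True, x=False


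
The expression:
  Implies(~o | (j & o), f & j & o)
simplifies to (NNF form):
o & (f | ~j)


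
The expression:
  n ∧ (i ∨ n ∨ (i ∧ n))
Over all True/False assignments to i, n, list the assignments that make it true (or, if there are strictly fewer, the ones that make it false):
is true only for:
  i=False, n=True;
  i=True, n=True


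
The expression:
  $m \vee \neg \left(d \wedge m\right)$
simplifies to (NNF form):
$\text{True}$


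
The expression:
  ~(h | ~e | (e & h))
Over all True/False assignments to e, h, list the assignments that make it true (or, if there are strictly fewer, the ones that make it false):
is true only for:
  e=True, h=False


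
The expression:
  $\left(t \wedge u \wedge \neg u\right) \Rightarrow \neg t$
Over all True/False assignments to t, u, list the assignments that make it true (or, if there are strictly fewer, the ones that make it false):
is always true.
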